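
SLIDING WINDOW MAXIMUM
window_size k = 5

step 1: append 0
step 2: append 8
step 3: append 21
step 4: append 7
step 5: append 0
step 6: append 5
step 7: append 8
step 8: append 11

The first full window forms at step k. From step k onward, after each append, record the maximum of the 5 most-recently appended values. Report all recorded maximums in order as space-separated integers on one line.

Answer: 21 21 21 11

Derivation:
step 1: append 0 -> window=[0] (not full yet)
step 2: append 8 -> window=[0, 8] (not full yet)
step 3: append 21 -> window=[0, 8, 21] (not full yet)
step 4: append 7 -> window=[0, 8, 21, 7] (not full yet)
step 5: append 0 -> window=[0, 8, 21, 7, 0] -> max=21
step 6: append 5 -> window=[8, 21, 7, 0, 5] -> max=21
step 7: append 8 -> window=[21, 7, 0, 5, 8] -> max=21
step 8: append 11 -> window=[7, 0, 5, 8, 11] -> max=11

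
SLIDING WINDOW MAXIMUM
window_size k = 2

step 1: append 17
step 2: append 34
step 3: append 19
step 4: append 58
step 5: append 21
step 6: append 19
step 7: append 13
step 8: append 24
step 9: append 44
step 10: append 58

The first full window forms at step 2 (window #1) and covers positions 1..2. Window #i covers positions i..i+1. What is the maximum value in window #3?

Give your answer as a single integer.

step 1: append 17 -> window=[17] (not full yet)
step 2: append 34 -> window=[17, 34] -> max=34
step 3: append 19 -> window=[34, 19] -> max=34
step 4: append 58 -> window=[19, 58] -> max=58
Window #3 max = 58

Answer: 58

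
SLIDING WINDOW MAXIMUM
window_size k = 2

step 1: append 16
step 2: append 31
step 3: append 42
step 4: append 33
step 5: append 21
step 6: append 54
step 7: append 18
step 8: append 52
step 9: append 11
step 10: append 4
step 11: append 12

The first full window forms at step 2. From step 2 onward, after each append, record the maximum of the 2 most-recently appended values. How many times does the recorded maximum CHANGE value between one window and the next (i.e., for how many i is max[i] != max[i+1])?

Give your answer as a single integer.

step 1: append 16 -> window=[16] (not full yet)
step 2: append 31 -> window=[16, 31] -> max=31
step 3: append 42 -> window=[31, 42] -> max=42
step 4: append 33 -> window=[42, 33] -> max=42
step 5: append 21 -> window=[33, 21] -> max=33
step 6: append 54 -> window=[21, 54] -> max=54
step 7: append 18 -> window=[54, 18] -> max=54
step 8: append 52 -> window=[18, 52] -> max=52
step 9: append 11 -> window=[52, 11] -> max=52
step 10: append 4 -> window=[11, 4] -> max=11
step 11: append 12 -> window=[4, 12] -> max=12
Recorded maximums: 31 42 42 33 54 54 52 52 11 12
Changes between consecutive maximums: 6

Answer: 6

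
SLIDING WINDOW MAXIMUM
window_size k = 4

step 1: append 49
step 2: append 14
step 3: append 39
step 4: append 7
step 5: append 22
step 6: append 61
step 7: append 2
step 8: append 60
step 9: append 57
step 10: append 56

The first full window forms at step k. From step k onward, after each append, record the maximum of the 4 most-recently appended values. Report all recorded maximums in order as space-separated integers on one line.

step 1: append 49 -> window=[49] (not full yet)
step 2: append 14 -> window=[49, 14] (not full yet)
step 3: append 39 -> window=[49, 14, 39] (not full yet)
step 4: append 7 -> window=[49, 14, 39, 7] -> max=49
step 5: append 22 -> window=[14, 39, 7, 22] -> max=39
step 6: append 61 -> window=[39, 7, 22, 61] -> max=61
step 7: append 2 -> window=[7, 22, 61, 2] -> max=61
step 8: append 60 -> window=[22, 61, 2, 60] -> max=61
step 9: append 57 -> window=[61, 2, 60, 57] -> max=61
step 10: append 56 -> window=[2, 60, 57, 56] -> max=60

Answer: 49 39 61 61 61 61 60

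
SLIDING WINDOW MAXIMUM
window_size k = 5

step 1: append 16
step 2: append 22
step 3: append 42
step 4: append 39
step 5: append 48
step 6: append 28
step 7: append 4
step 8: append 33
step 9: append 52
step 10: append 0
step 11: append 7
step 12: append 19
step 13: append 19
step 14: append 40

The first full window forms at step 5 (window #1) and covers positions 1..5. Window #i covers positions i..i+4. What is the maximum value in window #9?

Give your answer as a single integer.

step 1: append 16 -> window=[16] (not full yet)
step 2: append 22 -> window=[16, 22] (not full yet)
step 3: append 42 -> window=[16, 22, 42] (not full yet)
step 4: append 39 -> window=[16, 22, 42, 39] (not full yet)
step 5: append 48 -> window=[16, 22, 42, 39, 48] -> max=48
step 6: append 28 -> window=[22, 42, 39, 48, 28] -> max=48
step 7: append 4 -> window=[42, 39, 48, 28, 4] -> max=48
step 8: append 33 -> window=[39, 48, 28, 4, 33] -> max=48
step 9: append 52 -> window=[48, 28, 4, 33, 52] -> max=52
step 10: append 0 -> window=[28, 4, 33, 52, 0] -> max=52
step 11: append 7 -> window=[4, 33, 52, 0, 7] -> max=52
step 12: append 19 -> window=[33, 52, 0, 7, 19] -> max=52
step 13: append 19 -> window=[52, 0, 7, 19, 19] -> max=52
Window #9 max = 52

Answer: 52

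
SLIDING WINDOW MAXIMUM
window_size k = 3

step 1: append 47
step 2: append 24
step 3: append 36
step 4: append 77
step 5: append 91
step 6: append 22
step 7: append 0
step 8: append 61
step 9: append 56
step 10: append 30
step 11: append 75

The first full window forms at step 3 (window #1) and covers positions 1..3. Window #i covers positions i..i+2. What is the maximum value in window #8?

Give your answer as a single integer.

Answer: 61

Derivation:
step 1: append 47 -> window=[47] (not full yet)
step 2: append 24 -> window=[47, 24] (not full yet)
step 3: append 36 -> window=[47, 24, 36] -> max=47
step 4: append 77 -> window=[24, 36, 77] -> max=77
step 5: append 91 -> window=[36, 77, 91] -> max=91
step 6: append 22 -> window=[77, 91, 22] -> max=91
step 7: append 0 -> window=[91, 22, 0] -> max=91
step 8: append 61 -> window=[22, 0, 61] -> max=61
step 9: append 56 -> window=[0, 61, 56] -> max=61
step 10: append 30 -> window=[61, 56, 30] -> max=61
Window #8 max = 61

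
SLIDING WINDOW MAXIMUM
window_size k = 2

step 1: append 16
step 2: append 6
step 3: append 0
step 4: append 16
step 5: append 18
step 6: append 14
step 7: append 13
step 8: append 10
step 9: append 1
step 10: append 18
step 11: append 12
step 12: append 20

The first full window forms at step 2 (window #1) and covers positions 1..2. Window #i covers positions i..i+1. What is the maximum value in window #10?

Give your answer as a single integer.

Answer: 18

Derivation:
step 1: append 16 -> window=[16] (not full yet)
step 2: append 6 -> window=[16, 6] -> max=16
step 3: append 0 -> window=[6, 0] -> max=6
step 4: append 16 -> window=[0, 16] -> max=16
step 5: append 18 -> window=[16, 18] -> max=18
step 6: append 14 -> window=[18, 14] -> max=18
step 7: append 13 -> window=[14, 13] -> max=14
step 8: append 10 -> window=[13, 10] -> max=13
step 9: append 1 -> window=[10, 1] -> max=10
step 10: append 18 -> window=[1, 18] -> max=18
step 11: append 12 -> window=[18, 12] -> max=18
Window #10 max = 18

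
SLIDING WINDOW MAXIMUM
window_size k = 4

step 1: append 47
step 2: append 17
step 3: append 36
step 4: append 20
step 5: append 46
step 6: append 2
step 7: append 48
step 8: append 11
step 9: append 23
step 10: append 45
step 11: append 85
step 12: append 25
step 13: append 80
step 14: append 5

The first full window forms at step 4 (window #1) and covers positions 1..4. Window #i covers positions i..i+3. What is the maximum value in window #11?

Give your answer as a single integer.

step 1: append 47 -> window=[47] (not full yet)
step 2: append 17 -> window=[47, 17] (not full yet)
step 3: append 36 -> window=[47, 17, 36] (not full yet)
step 4: append 20 -> window=[47, 17, 36, 20] -> max=47
step 5: append 46 -> window=[17, 36, 20, 46] -> max=46
step 6: append 2 -> window=[36, 20, 46, 2] -> max=46
step 7: append 48 -> window=[20, 46, 2, 48] -> max=48
step 8: append 11 -> window=[46, 2, 48, 11] -> max=48
step 9: append 23 -> window=[2, 48, 11, 23] -> max=48
step 10: append 45 -> window=[48, 11, 23, 45] -> max=48
step 11: append 85 -> window=[11, 23, 45, 85] -> max=85
step 12: append 25 -> window=[23, 45, 85, 25] -> max=85
step 13: append 80 -> window=[45, 85, 25, 80] -> max=85
step 14: append 5 -> window=[85, 25, 80, 5] -> max=85
Window #11 max = 85

Answer: 85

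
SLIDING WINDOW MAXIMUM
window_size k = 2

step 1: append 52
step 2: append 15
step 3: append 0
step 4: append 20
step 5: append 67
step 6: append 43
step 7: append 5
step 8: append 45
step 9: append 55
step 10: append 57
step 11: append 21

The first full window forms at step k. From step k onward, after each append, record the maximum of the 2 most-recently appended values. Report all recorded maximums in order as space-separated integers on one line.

Answer: 52 15 20 67 67 43 45 55 57 57

Derivation:
step 1: append 52 -> window=[52] (not full yet)
step 2: append 15 -> window=[52, 15] -> max=52
step 3: append 0 -> window=[15, 0] -> max=15
step 4: append 20 -> window=[0, 20] -> max=20
step 5: append 67 -> window=[20, 67] -> max=67
step 6: append 43 -> window=[67, 43] -> max=67
step 7: append 5 -> window=[43, 5] -> max=43
step 8: append 45 -> window=[5, 45] -> max=45
step 9: append 55 -> window=[45, 55] -> max=55
step 10: append 57 -> window=[55, 57] -> max=57
step 11: append 21 -> window=[57, 21] -> max=57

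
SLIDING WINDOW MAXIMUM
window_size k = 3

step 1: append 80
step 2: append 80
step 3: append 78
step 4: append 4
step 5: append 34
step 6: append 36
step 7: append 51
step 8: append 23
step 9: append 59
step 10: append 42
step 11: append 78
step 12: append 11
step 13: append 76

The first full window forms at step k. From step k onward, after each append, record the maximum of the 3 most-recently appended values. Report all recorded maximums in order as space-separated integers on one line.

Answer: 80 80 78 36 51 51 59 59 78 78 78

Derivation:
step 1: append 80 -> window=[80] (not full yet)
step 2: append 80 -> window=[80, 80] (not full yet)
step 3: append 78 -> window=[80, 80, 78] -> max=80
step 4: append 4 -> window=[80, 78, 4] -> max=80
step 5: append 34 -> window=[78, 4, 34] -> max=78
step 6: append 36 -> window=[4, 34, 36] -> max=36
step 7: append 51 -> window=[34, 36, 51] -> max=51
step 8: append 23 -> window=[36, 51, 23] -> max=51
step 9: append 59 -> window=[51, 23, 59] -> max=59
step 10: append 42 -> window=[23, 59, 42] -> max=59
step 11: append 78 -> window=[59, 42, 78] -> max=78
step 12: append 11 -> window=[42, 78, 11] -> max=78
step 13: append 76 -> window=[78, 11, 76] -> max=78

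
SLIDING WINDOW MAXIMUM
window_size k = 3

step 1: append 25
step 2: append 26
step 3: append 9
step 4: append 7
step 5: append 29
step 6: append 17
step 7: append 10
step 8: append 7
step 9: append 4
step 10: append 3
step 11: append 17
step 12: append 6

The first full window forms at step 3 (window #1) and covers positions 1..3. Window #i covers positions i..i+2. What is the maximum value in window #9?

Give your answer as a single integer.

step 1: append 25 -> window=[25] (not full yet)
step 2: append 26 -> window=[25, 26] (not full yet)
step 3: append 9 -> window=[25, 26, 9] -> max=26
step 4: append 7 -> window=[26, 9, 7] -> max=26
step 5: append 29 -> window=[9, 7, 29] -> max=29
step 6: append 17 -> window=[7, 29, 17] -> max=29
step 7: append 10 -> window=[29, 17, 10] -> max=29
step 8: append 7 -> window=[17, 10, 7] -> max=17
step 9: append 4 -> window=[10, 7, 4] -> max=10
step 10: append 3 -> window=[7, 4, 3] -> max=7
step 11: append 17 -> window=[4, 3, 17] -> max=17
Window #9 max = 17

Answer: 17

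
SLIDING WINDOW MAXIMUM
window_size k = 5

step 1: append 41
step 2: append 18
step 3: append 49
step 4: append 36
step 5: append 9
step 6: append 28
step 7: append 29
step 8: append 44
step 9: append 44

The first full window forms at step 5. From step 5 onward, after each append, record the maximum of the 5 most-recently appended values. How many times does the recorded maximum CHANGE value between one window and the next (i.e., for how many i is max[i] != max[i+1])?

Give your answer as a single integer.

Answer: 1

Derivation:
step 1: append 41 -> window=[41] (not full yet)
step 2: append 18 -> window=[41, 18] (not full yet)
step 3: append 49 -> window=[41, 18, 49] (not full yet)
step 4: append 36 -> window=[41, 18, 49, 36] (not full yet)
step 5: append 9 -> window=[41, 18, 49, 36, 9] -> max=49
step 6: append 28 -> window=[18, 49, 36, 9, 28] -> max=49
step 7: append 29 -> window=[49, 36, 9, 28, 29] -> max=49
step 8: append 44 -> window=[36, 9, 28, 29, 44] -> max=44
step 9: append 44 -> window=[9, 28, 29, 44, 44] -> max=44
Recorded maximums: 49 49 49 44 44
Changes between consecutive maximums: 1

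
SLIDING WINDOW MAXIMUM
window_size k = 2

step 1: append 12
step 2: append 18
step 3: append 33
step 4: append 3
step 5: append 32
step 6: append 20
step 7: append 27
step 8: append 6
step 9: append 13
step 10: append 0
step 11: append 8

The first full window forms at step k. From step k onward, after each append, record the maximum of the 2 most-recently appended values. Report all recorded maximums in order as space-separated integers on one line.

step 1: append 12 -> window=[12] (not full yet)
step 2: append 18 -> window=[12, 18] -> max=18
step 3: append 33 -> window=[18, 33] -> max=33
step 4: append 3 -> window=[33, 3] -> max=33
step 5: append 32 -> window=[3, 32] -> max=32
step 6: append 20 -> window=[32, 20] -> max=32
step 7: append 27 -> window=[20, 27] -> max=27
step 8: append 6 -> window=[27, 6] -> max=27
step 9: append 13 -> window=[6, 13] -> max=13
step 10: append 0 -> window=[13, 0] -> max=13
step 11: append 8 -> window=[0, 8] -> max=8

Answer: 18 33 33 32 32 27 27 13 13 8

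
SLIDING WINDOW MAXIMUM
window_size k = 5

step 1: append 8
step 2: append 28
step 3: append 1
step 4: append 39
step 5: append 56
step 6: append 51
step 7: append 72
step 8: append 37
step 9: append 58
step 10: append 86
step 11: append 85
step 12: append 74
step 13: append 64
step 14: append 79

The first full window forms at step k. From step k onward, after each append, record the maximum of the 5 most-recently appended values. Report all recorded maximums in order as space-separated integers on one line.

step 1: append 8 -> window=[8] (not full yet)
step 2: append 28 -> window=[8, 28] (not full yet)
step 3: append 1 -> window=[8, 28, 1] (not full yet)
step 4: append 39 -> window=[8, 28, 1, 39] (not full yet)
step 5: append 56 -> window=[8, 28, 1, 39, 56] -> max=56
step 6: append 51 -> window=[28, 1, 39, 56, 51] -> max=56
step 7: append 72 -> window=[1, 39, 56, 51, 72] -> max=72
step 8: append 37 -> window=[39, 56, 51, 72, 37] -> max=72
step 9: append 58 -> window=[56, 51, 72, 37, 58] -> max=72
step 10: append 86 -> window=[51, 72, 37, 58, 86] -> max=86
step 11: append 85 -> window=[72, 37, 58, 86, 85] -> max=86
step 12: append 74 -> window=[37, 58, 86, 85, 74] -> max=86
step 13: append 64 -> window=[58, 86, 85, 74, 64] -> max=86
step 14: append 79 -> window=[86, 85, 74, 64, 79] -> max=86

Answer: 56 56 72 72 72 86 86 86 86 86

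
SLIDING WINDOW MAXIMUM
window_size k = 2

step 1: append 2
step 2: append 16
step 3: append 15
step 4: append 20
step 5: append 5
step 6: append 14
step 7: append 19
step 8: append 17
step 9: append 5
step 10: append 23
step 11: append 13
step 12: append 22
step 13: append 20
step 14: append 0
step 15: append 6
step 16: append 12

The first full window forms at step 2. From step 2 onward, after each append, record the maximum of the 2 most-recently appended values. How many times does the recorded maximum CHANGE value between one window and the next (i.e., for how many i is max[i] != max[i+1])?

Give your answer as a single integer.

Answer: 9

Derivation:
step 1: append 2 -> window=[2] (not full yet)
step 2: append 16 -> window=[2, 16] -> max=16
step 3: append 15 -> window=[16, 15] -> max=16
step 4: append 20 -> window=[15, 20] -> max=20
step 5: append 5 -> window=[20, 5] -> max=20
step 6: append 14 -> window=[5, 14] -> max=14
step 7: append 19 -> window=[14, 19] -> max=19
step 8: append 17 -> window=[19, 17] -> max=19
step 9: append 5 -> window=[17, 5] -> max=17
step 10: append 23 -> window=[5, 23] -> max=23
step 11: append 13 -> window=[23, 13] -> max=23
step 12: append 22 -> window=[13, 22] -> max=22
step 13: append 20 -> window=[22, 20] -> max=22
step 14: append 0 -> window=[20, 0] -> max=20
step 15: append 6 -> window=[0, 6] -> max=6
step 16: append 12 -> window=[6, 12] -> max=12
Recorded maximums: 16 16 20 20 14 19 19 17 23 23 22 22 20 6 12
Changes between consecutive maximums: 9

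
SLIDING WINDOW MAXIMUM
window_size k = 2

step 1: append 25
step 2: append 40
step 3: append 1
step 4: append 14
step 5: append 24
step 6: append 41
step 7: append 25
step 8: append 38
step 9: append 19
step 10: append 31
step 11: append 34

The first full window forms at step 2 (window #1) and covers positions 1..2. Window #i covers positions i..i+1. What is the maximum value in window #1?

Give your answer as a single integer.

step 1: append 25 -> window=[25] (not full yet)
step 2: append 40 -> window=[25, 40] -> max=40
Window #1 max = 40

Answer: 40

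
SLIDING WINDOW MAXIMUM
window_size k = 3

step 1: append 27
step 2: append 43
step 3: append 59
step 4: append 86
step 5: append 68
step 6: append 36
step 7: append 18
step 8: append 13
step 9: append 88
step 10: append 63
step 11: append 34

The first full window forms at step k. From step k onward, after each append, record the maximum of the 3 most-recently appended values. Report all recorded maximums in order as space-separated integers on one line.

step 1: append 27 -> window=[27] (not full yet)
step 2: append 43 -> window=[27, 43] (not full yet)
step 3: append 59 -> window=[27, 43, 59] -> max=59
step 4: append 86 -> window=[43, 59, 86] -> max=86
step 5: append 68 -> window=[59, 86, 68] -> max=86
step 6: append 36 -> window=[86, 68, 36] -> max=86
step 7: append 18 -> window=[68, 36, 18] -> max=68
step 8: append 13 -> window=[36, 18, 13] -> max=36
step 9: append 88 -> window=[18, 13, 88] -> max=88
step 10: append 63 -> window=[13, 88, 63] -> max=88
step 11: append 34 -> window=[88, 63, 34] -> max=88

Answer: 59 86 86 86 68 36 88 88 88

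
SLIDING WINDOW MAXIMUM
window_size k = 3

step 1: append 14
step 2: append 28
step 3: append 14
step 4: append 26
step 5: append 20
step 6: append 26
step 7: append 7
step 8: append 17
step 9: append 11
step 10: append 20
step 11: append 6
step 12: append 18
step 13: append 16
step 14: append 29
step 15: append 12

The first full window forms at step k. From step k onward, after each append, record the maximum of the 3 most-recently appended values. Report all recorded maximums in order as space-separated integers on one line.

step 1: append 14 -> window=[14] (not full yet)
step 2: append 28 -> window=[14, 28] (not full yet)
step 3: append 14 -> window=[14, 28, 14] -> max=28
step 4: append 26 -> window=[28, 14, 26] -> max=28
step 5: append 20 -> window=[14, 26, 20] -> max=26
step 6: append 26 -> window=[26, 20, 26] -> max=26
step 7: append 7 -> window=[20, 26, 7] -> max=26
step 8: append 17 -> window=[26, 7, 17] -> max=26
step 9: append 11 -> window=[7, 17, 11] -> max=17
step 10: append 20 -> window=[17, 11, 20] -> max=20
step 11: append 6 -> window=[11, 20, 6] -> max=20
step 12: append 18 -> window=[20, 6, 18] -> max=20
step 13: append 16 -> window=[6, 18, 16] -> max=18
step 14: append 29 -> window=[18, 16, 29] -> max=29
step 15: append 12 -> window=[16, 29, 12] -> max=29

Answer: 28 28 26 26 26 26 17 20 20 20 18 29 29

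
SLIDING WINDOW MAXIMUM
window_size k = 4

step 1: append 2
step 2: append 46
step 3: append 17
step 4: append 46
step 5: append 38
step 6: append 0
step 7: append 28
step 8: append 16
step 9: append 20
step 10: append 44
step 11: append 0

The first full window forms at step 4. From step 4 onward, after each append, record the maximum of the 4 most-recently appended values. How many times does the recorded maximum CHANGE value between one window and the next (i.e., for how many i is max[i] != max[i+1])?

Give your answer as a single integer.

Answer: 3

Derivation:
step 1: append 2 -> window=[2] (not full yet)
step 2: append 46 -> window=[2, 46] (not full yet)
step 3: append 17 -> window=[2, 46, 17] (not full yet)
step 4: append 46 -> window=[2, 46, 17, 46] -> max=46
step 5: append 38 -> window=[46, 17, 46, 38] -> max=46
step 6: append 0 -> window=[17, 46, 38, 0] -> max=46
step 7: append 28 -> window=[46, 38, 0, 28] -> max=46
step 8: append 16 -> window=[38, 0, 28, 16] -> max=38
step 9: append 20 -> window=[0, 28, 16, 20] -> max=28
step 10: append 44 -> window=[28, 16, 20, 44] -> max=44
step 11: append 0 -> window=[16, 20, 44, 0] -> max=44
Recorded maximums: 46 46 46 46 38 28 44 44
Changes between consecutive maximums: 3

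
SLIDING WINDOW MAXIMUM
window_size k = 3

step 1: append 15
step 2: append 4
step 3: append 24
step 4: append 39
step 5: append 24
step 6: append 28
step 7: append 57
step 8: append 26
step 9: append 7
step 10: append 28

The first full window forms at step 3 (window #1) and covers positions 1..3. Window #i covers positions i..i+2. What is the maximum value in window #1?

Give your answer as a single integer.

step 1: append 15 -> window=[15] (not full yet)
step 2: append 4 -> window=[15, 4] (not full yet)
step 3: append 24 -> window=[15, 4, 24] -> max=24
Window #1 max = 24

Answer: 24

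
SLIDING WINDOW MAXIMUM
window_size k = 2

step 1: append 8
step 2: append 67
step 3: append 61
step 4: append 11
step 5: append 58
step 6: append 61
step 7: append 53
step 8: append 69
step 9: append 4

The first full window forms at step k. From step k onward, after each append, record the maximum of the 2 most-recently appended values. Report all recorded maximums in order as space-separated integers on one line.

step 1: append 8 -> window=[8] (not full yet)
step 2: append 67 -> window=[8, 67] -> max=67
step 3: append 61 -> window=[67, 61] -> max=67
step 4: append 11 -> window=[61, 11] -> max=61
step 5: append 58 -> window=[11, 58] -> max=58
step 6: append 61 -> window=[58, 61] -> max=61
step 7: append 53 -> window=[61, 53] -> max=61
step 8: append 69 -> window=[53, 69] -> max=69
step 9: append 4 -> window=[69, 4] -> max=69

Answer: 67 67 61 58 61 61 69 69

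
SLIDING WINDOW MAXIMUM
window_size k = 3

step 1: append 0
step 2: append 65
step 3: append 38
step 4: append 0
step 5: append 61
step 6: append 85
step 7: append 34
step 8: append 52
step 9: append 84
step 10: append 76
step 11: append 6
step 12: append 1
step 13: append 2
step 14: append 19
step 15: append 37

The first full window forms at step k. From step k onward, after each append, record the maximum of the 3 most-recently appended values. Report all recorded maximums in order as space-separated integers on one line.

step 1: append 0 -> window=[0] (not full yet)
step 2: append 65 -> window=[0, 65] (not full yet)
step 3: append 38 -> window=[0, 65, 38] -> max=65
step 4: append 0 -> window=[65, 38, 0] -> max=65
step 5: append 61 -> window=[38, 0, 61] -> max=61
step 6: append 85 -> window=[0, 61, 85] -> max=85
step 7: append 34 -> window=[61, 85, 34] -> max=85
step 8: append 52 -> window=[85, 34, 52] -> max=85
step 9: append 84 -> window=[34, 52, 84] -> max=84
step 10: append 76 -> window=[52, 84, 76] -> max=84
step 11: append 6 -> window=[84, 76, 6] -> max=84
step 12: append 1 -> window=[76, 6, 1] -> max=76
step 13: append 2 -> window=[6, 1, 2] -> max=6
step 14: append 19 -> window=[1, 2, 19] -> max=19
step 15: append 37 -> window=[2, 19, 37] -> max=37

Answer: 65 65 61 85 85 85 84 84 84 76 6 19 37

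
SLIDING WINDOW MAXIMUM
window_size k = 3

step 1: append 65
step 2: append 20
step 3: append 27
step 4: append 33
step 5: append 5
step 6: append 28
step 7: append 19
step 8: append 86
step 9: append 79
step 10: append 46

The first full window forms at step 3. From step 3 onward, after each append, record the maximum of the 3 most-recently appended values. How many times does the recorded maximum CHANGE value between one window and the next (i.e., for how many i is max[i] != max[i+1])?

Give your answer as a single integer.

Answer: 3

Derivation:
step 1: append 65 -> window=[65] (not full yet)
step 2: append 20 -> window=[65, 20] (not full yet)
step 3: append 27 -> window=[65, 20, 27] -> max=65
step 4: append 33 -> window=[20, 27, 33] -> max=33
step 5: append 5 -> window=[27, 33, 5] -> max=33
step 6: append 28 -> window=[33, 5, 28] -> max=33
step 7: append 19 -> window=[5, 28, 19] -> max=28
step 8: append 86 -> window=[28, 19, 86] -> max=86
step 9: append 79 -> window=[19, 86, 79] -> max=86
step 10: append 46 -> window=[86, 79, 46] -> max=86
Recorded maximums: 65 33 33 33 28 86 86 86
Changes between consecutive maximums: 3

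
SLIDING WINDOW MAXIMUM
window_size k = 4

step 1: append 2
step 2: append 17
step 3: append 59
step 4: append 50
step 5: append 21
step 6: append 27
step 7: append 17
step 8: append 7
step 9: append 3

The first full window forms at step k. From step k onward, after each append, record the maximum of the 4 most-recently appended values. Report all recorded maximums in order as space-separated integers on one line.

Answer: 59 59 59 50 27 27

Derivation:
step 1: append 2 -> window=[2] (not full yet)
step 2: append 17 -> window=[2, 17] (not full yet)
step 3: append 59 -> window=[2, 17, 59] (not full yet)
step 4: append 50 -> window=[2, 17, 59, 50] -> max=59
step 5: append 21 -> window=[17, 59, 50, 21] -> max=59
step 6: append 27 -> window=[59, 50, 21, 27] -> max=59
step 7: append 17 -> window=[50, 21, 27, 17] -> max=50
step 8: append 7 -> window=[21, 27, 17, 7] -> max=27
step 9: append 3 -> window=[27, 17, 7, 3] -> max=27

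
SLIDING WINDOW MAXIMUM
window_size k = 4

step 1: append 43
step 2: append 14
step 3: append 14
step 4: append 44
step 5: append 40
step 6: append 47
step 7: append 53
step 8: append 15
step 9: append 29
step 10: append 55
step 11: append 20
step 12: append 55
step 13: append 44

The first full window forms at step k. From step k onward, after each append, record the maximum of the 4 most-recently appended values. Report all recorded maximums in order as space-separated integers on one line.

Answer: 44 44 47 53 53 53 55 55 55 55

Derivation:
step 1: append 43 -> window=[43] (not full yet)
step 2: append 14 -> window=[43, 14] (not full yet)
step 3: append 14 -> window=[43, 14, 14] (not full yet)
step 4: append 44 -> window=[43, 14, 14, 44] -> max=44
step 5: append 40 -> window=[14, 14, 44, 40] -> max=44
step 6: append 47 -> window=[14, 44, 40, 47] -> max=47
step 7: append 53 -> window=[44, 40, 47, 53] -> max=53
step 8: append 15 -> window=[40, 47, 53, 15] -> max=53
step 9: append 29 -> window=[47, 53, 15, 29] -> max=53
step 10: append 55 -> window=[53, 15, 29, 55] -> max=55
step 11: append 20 -> window=[15, 29, 55, 20] -> max=55
step 12: append 55 -> window=[29, 55, 20, 55] -> max=55
step 13: append 44 -> window=[55, 20, 55, 44] -> max=55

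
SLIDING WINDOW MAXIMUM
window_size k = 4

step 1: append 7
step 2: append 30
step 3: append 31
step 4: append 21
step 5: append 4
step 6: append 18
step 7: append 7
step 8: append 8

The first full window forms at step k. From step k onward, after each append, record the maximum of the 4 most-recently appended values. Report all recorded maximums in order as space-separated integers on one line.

Answer: 31 31 31 21 18

Derivation:
step 1: append 7 -> window=[7] (not full yet)
step 2: append 30 -> window=[7, 30] (not full yet)
step 3: append 31 -> window=[7, 30, 31] (not full yet)
step 4: append 21 -> window=[7, 30, 31, 21] -> max=31
step 5: append 4 -> window=[30, 31, 21, 4] -> max=31
step 6: append 18 -> window=[31, 21, 4, 18] -> max=31
step 7: append 7 -> window=[21, 4, 18, 7] -> max=21
step 8: append 8 -> window=[4, 18, 7, 8] -> max=18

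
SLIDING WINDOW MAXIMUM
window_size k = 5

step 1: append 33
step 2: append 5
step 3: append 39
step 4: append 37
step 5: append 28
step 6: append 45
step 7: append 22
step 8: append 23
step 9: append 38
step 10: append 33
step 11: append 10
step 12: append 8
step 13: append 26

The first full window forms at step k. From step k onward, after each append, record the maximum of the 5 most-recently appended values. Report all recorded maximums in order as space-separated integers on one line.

Answer: 39 45 45 45 45 45 38 38 38

Derivation:
step 1: append 33 -> window=[33] (not full yet)
step 2: append 5 -> window=[33, 5] (not full yet)
step 3: append 39 -> window=[33, 5, 39] (not full yet)
step 4: append 37 -> window=[33, 5, 39, 37] (not full yet)
step 5: append 28 -> window=[33, 5, 39, 37, 28] -> max=39
step 6: append 45 -> window=[5, 39, 37, 28, 45] -> max=45
step 7: append 22 -> window=[39, 37, 28, 45, 22] -> max=45
step 8: append 23 -> window=[37, 28, 45, 22, 23] -> max=45
step 9: append 38 -> window=[28, 45, 22, 23, 38] -> max=45
step 10: append 33 -> window=[45, 22, 23, 38, 33] -> max=45
step 11: append 10 -> window=[22, 23, 38, 33, 10] -> max=38
step 12: append 8 -> window=[23, 38, 33, 10, 8] -> max=38
step 13: append 26 -> window=[38, 33, 10, 8, 26] -> max=38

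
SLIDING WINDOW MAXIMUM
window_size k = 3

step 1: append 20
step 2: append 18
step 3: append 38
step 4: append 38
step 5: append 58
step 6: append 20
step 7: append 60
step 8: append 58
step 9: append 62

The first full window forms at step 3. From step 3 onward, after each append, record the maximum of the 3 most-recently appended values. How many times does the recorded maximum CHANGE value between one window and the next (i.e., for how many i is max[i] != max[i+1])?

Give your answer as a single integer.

Answer: 3

Derivation:
step 1: append 20 -> window=[20] (not full yet)
step 2: append 18 -> window=[20, 18] (not full yet)
step 3: append 38 -> window=[20, 18, 38] -> max=38
step 4: append 38 -> window=[18, 38, 38] -> max=38
step 5: append 58 -> window=[38, 38, 58] -> max=58
step 6: append 20 -> window=[38, 58, 20] -> max=58
step 7: append 60 -> window=[58, 20, 60] -> max=60
step 8: append 58 -> window=[20, 60, 58] -> max=60
step 9: append 62 -> window=[60, 58, 62] -> max=62
Recorded maximums: 38 38 58 58 60 60 62
Changes between consecutive maximums: 3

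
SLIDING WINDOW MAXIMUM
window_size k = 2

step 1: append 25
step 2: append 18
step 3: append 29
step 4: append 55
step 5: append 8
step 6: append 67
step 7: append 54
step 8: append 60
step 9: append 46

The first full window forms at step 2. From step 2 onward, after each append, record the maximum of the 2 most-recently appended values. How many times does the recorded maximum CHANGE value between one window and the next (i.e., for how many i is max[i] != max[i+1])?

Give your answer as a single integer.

Answer: 4

Derivation:
step 1: append 25 -> window=[25] (not full yet)
step 2: append 18 -> window=[25, 18] -> max=25
step 3: append 29 -> window=[18, 29] -> max=29
step 4: append 55 -> window=[29, 55] -> max=55
step 5: append 8 -> window=[55, 8] -> max=55
step 6: append 67 -> window=[8, 67] -> max=67
step 7: append 54 -> window=[67, 54] -> max=67
step 8: append 60 -> window=[54, 60] -> max=60
step 9: append 46 -> window=[60, 46] -> max=60
Recorded maximums: 25 29 55 55 67 67 60 60
Changes between consecutive maximums: 4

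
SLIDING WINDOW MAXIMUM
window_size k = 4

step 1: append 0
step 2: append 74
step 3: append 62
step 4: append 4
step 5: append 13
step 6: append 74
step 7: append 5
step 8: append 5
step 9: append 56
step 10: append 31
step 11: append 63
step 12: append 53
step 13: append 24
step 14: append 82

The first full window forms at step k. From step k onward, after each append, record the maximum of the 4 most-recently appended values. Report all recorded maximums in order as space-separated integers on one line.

step 1: append 0 -> window=[0] (not full yet)
step 2: append 74 -> window=[0, 74] (not full yet)
step 3: append 62 -> window=[0, 74, 62] (not full yet)
step 4: append 4 -> window=[0, 74, 62, 4] -> max=74
step 5: append 13 -> window=[74, 62, 4, 13] -> max=74
step 6: append 74 -> window=[62, 4, 13, 74] -> max=74
step 7: append 5 -> window=[4, 13, 74, 5] -> max=74
step 8: append 5 -> window=[13, 74, 5, 5] -> max=74
step 9: append 56 -> window=[74, 5, 5, 56] -> max=74
step 10: append 31 -> window=[5, 5, 56, 31] -> max=56
step 11: append 63 -> window=[5, 56, 31, 63] -> max=63
step 12: append 53 -> window=[56, 31, 63, 53] -> max=63
step 13: append 24 -> window=[31, 63, 53, 24] -> max=63
step 14: append 82 -> window=[63, 53, 24, 82] -> max=82

Answer: 74 74 74 74 74 74 56 63 63 63 82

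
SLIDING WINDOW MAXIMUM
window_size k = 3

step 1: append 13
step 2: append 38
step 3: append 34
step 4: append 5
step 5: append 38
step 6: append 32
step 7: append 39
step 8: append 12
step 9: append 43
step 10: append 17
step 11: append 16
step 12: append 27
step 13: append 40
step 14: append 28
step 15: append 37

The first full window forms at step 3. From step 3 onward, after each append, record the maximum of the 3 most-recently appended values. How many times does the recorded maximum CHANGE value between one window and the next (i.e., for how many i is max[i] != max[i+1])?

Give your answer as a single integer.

step 1: append 13 -> window=[13] (not full yet)
step 2: append 38 -> window=[13, 38] (not full yet)
step 3: append 34 -> window=[13, 38, 34] -> max=38
step 4: append 5 -> window=[38, 34, 5] -> max=38
step 5: append 38 -> window=[34, 5, 38] -> max=38
step 6: append 32 -> window=[5, 38, 32] -> max=38
step 7: append 39 -> window=[38, 32, 39] -> max=39
step 8: append 12 -> window=[32, 39, 12] -> max=39
step 9: append 43 -> window=[39, 12, 43] -> max=43
step 10: append 17 -> window=[12, 43, 17] -> max=43
step 11: append 16 -> window=[43, 17, 16] -> max=43
step 12: append 27 -> window=[17, 16, 27] -> max=27
step 13: append 40 -> window=[16, 27, 40] -> max=40
step 14: append 28 -> window=[27, 40, 28] -> max=40
step 15: append 37 -> window=[40, 28, 37] -> max=40
Recorded maximums: 38 38 38 38 39 39 43 43 43 27 40 40 40
Changes between consecutive maximums: 4

Answer: 4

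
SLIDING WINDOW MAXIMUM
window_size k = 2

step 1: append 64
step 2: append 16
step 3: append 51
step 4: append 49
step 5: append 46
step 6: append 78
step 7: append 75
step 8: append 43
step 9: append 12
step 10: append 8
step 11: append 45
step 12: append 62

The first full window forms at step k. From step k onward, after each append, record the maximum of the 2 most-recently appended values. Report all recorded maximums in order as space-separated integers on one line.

Answer: 64 51 51 49 78 78 75 43 12 45 62

Derivation:
step 1: append 64 -> window=[64] (not full yet)
step 2: append 16 -> window=[64, 16] -> max=64
step 3: append 51 -> window=[16, 51] -> max=51
step 4: append 49 -> window=[51, 49] -> max=51
step 5: append 46 -> window=[49, 46] -> max=49
step 6: append 78 -> window=[46, 78] -> max=78
step 7: append 75 -> window=[78, 75] -> max=78
step 8: append 43 -> window=[75, 43] -> max=75
step 9: append 12 -> window=[43, 12] -> max=43
step 10: append 8 -> window=[12, 8] -> max=12
step 11: append 45 -> window=[8, 45] -> max=45
step 12: append 62 -> window=[45, 62] -> max=62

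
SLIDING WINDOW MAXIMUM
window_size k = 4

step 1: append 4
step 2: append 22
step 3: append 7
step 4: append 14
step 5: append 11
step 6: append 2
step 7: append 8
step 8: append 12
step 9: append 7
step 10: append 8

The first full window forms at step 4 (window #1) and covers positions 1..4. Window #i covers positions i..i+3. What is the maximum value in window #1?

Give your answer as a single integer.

step 1: append 4 -> window=[4] (not full yet)
step 2: append 22 -> window=[4, 22] (not full yet)
step 3: append 7 -> window=[4, 22, 7] (not full yet)
step 4: append 14 -> window=[4, 22, 7, 14] -> max=22
Window #1 max = 22

Answer: 22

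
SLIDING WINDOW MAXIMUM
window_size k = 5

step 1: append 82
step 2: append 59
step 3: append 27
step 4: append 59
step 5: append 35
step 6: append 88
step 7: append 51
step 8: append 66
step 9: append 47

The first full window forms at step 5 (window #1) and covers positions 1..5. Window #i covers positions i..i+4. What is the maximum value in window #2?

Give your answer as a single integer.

step 1: append 82 -> window=[82] (not full yet)
step 2: append 59 -> window=[82, 59] (not full yet)
step 3: append 27 -> window=[82, 59, 27] (not full yet)
step 4: append 59 -> window=[82, 59, 27, 59] (not full yet)
step 5: append 35 -> window=[82, 59, 27, 59, 35] -> max=82
step 6: append 88 -> window=[59, 27, 59, 35, 88] -> max=88
Window #2 max = 88

Answer: 88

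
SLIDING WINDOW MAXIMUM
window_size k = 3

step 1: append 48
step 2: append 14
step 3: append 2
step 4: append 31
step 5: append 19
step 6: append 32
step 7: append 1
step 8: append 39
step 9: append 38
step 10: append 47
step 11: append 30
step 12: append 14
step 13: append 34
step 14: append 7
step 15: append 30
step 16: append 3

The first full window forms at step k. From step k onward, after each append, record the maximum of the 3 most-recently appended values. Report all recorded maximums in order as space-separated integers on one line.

Answer: 48 31 31 32 32 39 39 47 47 47 34 34 34 30

Derivation:
step 1: append 48 -> window=[48] (not full yet)
step 2: append 14 -> window=[48, 14] (not full yet)
step 3: append 2 -> window=[48, 14, 2] -> max=48
step 4: append 31 -> window=[14, 2, 31] -> max=31
step 5: append 19 -> window=[2, 31, 19] -> max=31
step 6: append 32 -> window=[31, 19, 32] -> max=32
step 7: append 1 -> window=[19, 32, 1] -> max=32
step 8: append 39 -> window=[32, 1, 39] -> max=39
step 9: append 38 -> window=[1, 39, 38] -> max=39
step 10: append 47 -> window=[39, 38, 47] -> max=47
step 11: append 30 -> window=[38, 47, 30] -> max=47
step 12: append 14 -> window=[47, 30, 14] -> max=47
step 13: append 34 -> window=[30, 14, 34] -> max=34
step 14: append 7 -> window=[14, 34, 7] -> max=34
step 15: append 30 -> window=[34, 7, 30] -> max=34
step 16: append 3 -> window=[7, 30, 3] -> max=30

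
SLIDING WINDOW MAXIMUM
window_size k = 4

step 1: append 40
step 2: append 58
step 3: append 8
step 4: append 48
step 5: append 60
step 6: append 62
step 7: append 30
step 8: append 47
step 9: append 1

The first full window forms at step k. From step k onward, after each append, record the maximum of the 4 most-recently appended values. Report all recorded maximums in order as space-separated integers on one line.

step 1: append 40 -> window=[40] (not full yet)
step 2: append 58 -> window=[40, 58] (not full yet)
step 3: append 8 -> window=[40, 58, 8] (not full yet)
step 4: append 48 -> window=[40, 58, 8, 48] -> max=58
step 5: append 60 -> window=[58, 8, 48, 60] -> max=60
step 6: append 62 -> window=[8, 48, 60, 62] -> max=62
step 7: append 30 -> window=[48, 60, 62, 30] -> max=62
step 8: append 47 -> window=[60, 62, 30, 47] -> max=62
step 9: append 1 -> window=[62, 30, 47, 1] -> max=62

Answer: 58 60 62 62 62 62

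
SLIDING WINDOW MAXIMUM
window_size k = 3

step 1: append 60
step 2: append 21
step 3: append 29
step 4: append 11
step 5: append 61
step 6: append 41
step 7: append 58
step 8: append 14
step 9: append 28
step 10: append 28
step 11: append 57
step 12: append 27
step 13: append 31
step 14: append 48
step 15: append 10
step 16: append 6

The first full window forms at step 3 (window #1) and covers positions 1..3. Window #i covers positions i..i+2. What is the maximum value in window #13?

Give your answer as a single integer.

step 1: append 60 -> window=[60] (not full yet)
step 2: append 21 -> window=[60, 21] (not full yet)
step 3: append 29 -> window=[60, 21, 29] -> max=60
step 4: append 11 -> window=[21, 29, 11] -> max=29
step 5: append 61 -> window=[29, 11, 61] -> max=61
step 6: append 41 -> window=[11, 61, 41] -> max=61
step 7: append 58 -> window=[61, 41, 58] -> max=61
step 8: append 14 -> window=[41, 58, 14] -> max=58
step 9: append 28 -> window=[58, 14, 28] -> max=58
step 10: append 28 -> window=[14, 28, 28] -> max=28
step 11: append 57 -> window=[28, 28, 57] -> max=57
step 12: append 27 -> window=[28, 57, 27] -> max=57
step 13: append 31 -> window=[57, 27, 31] -> max=57
step 14: append 48 -> window=[27, 31, 48] -> max=48
step 15: append 10 -> window=[31, 48, 10] -> max=48
Window #13 max = 48

Answer: 48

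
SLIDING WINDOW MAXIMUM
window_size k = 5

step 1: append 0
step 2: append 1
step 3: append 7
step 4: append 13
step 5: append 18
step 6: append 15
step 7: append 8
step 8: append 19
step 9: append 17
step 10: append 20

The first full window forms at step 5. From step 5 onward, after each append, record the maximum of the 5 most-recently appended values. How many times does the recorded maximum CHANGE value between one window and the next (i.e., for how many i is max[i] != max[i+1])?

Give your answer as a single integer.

step 1: append 0 -> window=[0] (not full yet)
step 2: append 1 -> window=[0, 1] (not full yet)
step 3: append 7 -> window=[0, 1, 7] (not full yet)
step 4: append 13 -> window=[0, 1, 7, 13] (not full yet)
step 5: append 18 -> window=[0, 1, 7, 13, 18] -> max=18
step 6: append 15 -> window=[1, 7, 13, 18, 15] -> max=18
step 7: append 8 -> window=[7, 13, 18, 15, 8] -> max=18
step 8: append 19 -> window=[13, 18, 15, 8, 19] -> max=19
step 9: append 17 -> window=[18, 15, 8, 19, 17] -> max=19
step 10: append 20 -> window=[15, 8, 19, 17, 20] -> max=20
Recorded maximums: 18 18 18 19 19 20
Changes between consecutive maximums: 2

Answer: 2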